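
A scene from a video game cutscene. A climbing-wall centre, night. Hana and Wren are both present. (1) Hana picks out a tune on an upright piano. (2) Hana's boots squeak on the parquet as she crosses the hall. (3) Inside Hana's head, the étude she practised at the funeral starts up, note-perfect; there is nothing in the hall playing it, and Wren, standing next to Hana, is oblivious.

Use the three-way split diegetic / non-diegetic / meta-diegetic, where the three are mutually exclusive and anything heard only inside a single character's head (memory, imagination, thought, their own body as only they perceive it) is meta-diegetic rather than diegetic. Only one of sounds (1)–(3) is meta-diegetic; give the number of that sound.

3

(1) is diegetic: Hana is producing the music live, in the story world.
(2) is diegetic: Hana's footsteps are produced in the story world.
Sound (3): the music is a memory playing inside Hana's mind alone; no real-world source, Wren can't hear it, so meta-diegetic.
Only (3) is meta-diegetic.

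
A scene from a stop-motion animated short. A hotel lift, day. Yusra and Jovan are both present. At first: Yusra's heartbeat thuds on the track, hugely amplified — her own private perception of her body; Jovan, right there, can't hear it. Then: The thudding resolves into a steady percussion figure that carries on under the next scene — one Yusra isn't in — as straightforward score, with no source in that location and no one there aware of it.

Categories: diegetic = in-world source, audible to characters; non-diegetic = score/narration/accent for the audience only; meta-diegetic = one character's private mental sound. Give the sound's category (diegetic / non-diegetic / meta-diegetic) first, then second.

First: it's Yusra's subjective body sound, inaudible to Jovan → meta-diegetic.
Second: detached from Yusra and playing as sourceless score over a scene she isn't in — for the audience only → non-diegetic.

meta-diegetic, non-diegetic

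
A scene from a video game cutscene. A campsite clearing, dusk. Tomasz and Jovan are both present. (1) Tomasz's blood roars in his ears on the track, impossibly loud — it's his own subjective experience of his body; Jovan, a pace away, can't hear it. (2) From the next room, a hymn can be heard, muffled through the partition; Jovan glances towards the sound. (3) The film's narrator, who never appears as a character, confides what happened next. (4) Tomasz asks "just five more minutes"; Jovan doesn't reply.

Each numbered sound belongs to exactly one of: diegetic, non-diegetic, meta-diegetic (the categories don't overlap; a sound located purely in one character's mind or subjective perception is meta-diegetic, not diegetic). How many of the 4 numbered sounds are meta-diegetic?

1

(1) is meta-diegetic: a subjective body sound — Tomasz's private perception, inaudible to Jovan.
(2) is diegetic: the music has an off-screen but real-world source and a character hears it.
(3) is non-diegetic: external voice-over — not a character, not heard by anyone in the scene.
Sound (4): Tomasz is a character speaking aloud in the scene, so diegetic.
So 1 of the 4 is meta-diegetic: (1).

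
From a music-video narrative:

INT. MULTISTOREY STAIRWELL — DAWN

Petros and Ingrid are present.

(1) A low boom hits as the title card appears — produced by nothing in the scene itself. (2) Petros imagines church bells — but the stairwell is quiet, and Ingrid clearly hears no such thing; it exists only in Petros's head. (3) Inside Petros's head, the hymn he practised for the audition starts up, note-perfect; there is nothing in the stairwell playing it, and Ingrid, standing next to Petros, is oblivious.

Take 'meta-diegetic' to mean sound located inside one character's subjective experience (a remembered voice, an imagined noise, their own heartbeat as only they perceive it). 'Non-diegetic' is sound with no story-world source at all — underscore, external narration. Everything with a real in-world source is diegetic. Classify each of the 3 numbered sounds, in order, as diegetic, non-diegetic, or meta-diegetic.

(1) is non-diegetic: nothing in the scene produces it; it's an accent added for the audience.
(2) is meta-diegetic: the sound is imagined by Petros; nothing in the story world is producing it and Ingrid can't hear it.
Sound (3): remembered music, private to Petros — Ingrid is oblivious because it isn't in the room, so meta-diegetic.

non-diegetic, meta-diegetic, meta-diegetic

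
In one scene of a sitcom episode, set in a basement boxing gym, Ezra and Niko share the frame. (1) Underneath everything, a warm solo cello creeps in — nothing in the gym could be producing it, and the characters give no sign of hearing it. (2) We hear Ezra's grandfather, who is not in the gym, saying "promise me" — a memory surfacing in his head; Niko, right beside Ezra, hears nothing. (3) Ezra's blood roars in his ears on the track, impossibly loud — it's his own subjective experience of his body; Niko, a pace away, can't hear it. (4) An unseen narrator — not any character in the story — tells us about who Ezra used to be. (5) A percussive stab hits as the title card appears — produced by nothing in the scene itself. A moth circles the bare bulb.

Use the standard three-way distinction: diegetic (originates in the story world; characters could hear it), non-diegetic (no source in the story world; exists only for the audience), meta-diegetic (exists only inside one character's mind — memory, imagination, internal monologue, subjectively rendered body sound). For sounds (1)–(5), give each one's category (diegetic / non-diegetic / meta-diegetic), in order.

Sound (1): nothing in the gym produces it and the characters don't hear it — pure soundtrack, so non-diegetic.
(2) is meta-diegetic: the voice is a memory playing only inside Ezra's mind; Niko can't hear it.
Sound (3): a subjective body sound — Ezra's private perception, inaudible to Niko, so meta-diegetic.
(4) commentary laid over the scene from outside the fiction → non-diegetic.
Sound (5): nothing in the scene produces it; it's an accent added for the audience, so non-diegetic.

non-diegetic, meta-diegetic, meta-diegetic, non-diegetic, non-diegetic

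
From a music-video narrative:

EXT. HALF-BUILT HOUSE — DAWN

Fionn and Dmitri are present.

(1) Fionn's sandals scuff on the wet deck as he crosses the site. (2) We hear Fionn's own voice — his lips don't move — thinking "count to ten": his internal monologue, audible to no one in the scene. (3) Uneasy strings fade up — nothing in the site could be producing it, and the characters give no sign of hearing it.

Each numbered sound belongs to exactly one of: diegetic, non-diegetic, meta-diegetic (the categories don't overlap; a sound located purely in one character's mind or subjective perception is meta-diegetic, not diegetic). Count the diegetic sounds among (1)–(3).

(1) Fionn's footsteps are produced in the story world → diegetic.
(2) is meta-diegetic: it's Fionn's unspoken thought, heard only by the audience via his subjectivity.
(3) it has no source in the story world and no character can hear it — it's underscore → non-diegetic.
Diegetic: (1) — that's 1.

1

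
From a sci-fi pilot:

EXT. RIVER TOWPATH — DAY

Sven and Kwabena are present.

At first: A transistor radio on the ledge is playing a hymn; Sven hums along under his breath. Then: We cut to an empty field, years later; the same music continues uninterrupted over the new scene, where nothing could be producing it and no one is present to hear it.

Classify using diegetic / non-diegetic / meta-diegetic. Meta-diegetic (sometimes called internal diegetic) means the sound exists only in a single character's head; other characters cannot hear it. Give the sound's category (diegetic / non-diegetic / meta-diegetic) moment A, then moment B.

diegetic, non-diegetic

Moment A: a transistor radio is a real in-scene source and Sven reacts to it → diegetic.
Moment B: there is no longer any in-world source and no one can hear it — it has become underscore → non-diegetic.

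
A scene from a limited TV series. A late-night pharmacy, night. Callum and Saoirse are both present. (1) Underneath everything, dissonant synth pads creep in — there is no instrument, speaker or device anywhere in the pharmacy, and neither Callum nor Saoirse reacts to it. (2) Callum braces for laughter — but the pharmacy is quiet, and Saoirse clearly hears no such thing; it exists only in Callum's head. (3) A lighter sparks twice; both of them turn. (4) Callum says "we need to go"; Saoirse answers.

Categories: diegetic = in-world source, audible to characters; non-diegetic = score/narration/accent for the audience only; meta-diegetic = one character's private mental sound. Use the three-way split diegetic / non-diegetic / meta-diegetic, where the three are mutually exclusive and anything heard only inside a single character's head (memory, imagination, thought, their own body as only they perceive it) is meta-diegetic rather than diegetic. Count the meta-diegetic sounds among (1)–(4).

Sound (1): score with no on-screen or off-screen source; it exists for the audience alone, so non-diegetic.
(2) the sound is imagined by Callum; nothing in the story world is producing it and Saoirse can't hear it → meta-diegetic.
(3) a lighter is a real object/event in the scene's world → diegetic.
(4) is diegetic: Callum is a character speaking aloud in the scene.
Meta-diegetic: (2) — that's 1.

1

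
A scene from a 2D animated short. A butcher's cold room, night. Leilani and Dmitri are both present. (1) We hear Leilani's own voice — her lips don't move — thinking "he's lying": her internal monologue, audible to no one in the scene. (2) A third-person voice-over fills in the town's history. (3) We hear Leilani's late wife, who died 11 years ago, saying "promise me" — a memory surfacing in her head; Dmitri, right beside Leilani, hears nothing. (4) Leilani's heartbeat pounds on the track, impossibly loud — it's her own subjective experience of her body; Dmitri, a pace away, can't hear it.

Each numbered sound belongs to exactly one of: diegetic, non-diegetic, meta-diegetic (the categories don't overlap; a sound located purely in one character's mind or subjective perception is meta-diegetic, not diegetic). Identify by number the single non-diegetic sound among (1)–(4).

(1) internal monologue — inside Leilani's mind, not spoken into the scene → meta-diegetic.
Sound (2): the narrator exists outside the story world, addressing only the audience, so non-diegetic.
(3) is meta-diegetic: it's Leilani's recollection rendered as sound; the other character can't hear it.
(4) is meta-diegetic: it's Leilani's internal bodily sensation rendered as sound; only Leilani 'hears' it.
Only (2) is non-diegetic.

2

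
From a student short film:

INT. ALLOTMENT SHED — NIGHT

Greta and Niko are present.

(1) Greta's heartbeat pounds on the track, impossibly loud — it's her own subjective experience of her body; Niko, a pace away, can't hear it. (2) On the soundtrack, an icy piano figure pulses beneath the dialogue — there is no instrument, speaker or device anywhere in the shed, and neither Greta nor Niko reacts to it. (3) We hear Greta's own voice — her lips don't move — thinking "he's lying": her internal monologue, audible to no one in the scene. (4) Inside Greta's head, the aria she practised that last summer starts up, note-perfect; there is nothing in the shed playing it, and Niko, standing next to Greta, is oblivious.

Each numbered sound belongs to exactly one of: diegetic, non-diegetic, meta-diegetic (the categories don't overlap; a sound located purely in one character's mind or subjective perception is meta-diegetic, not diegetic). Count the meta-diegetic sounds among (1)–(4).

3

Sound (1): a subjective body sound — Greta's private perception, inaudible to Niko, so meta-diegetic.
(2) score with no on-screen or off-screen source; it exists for the audience alone → non-diegetic.
Sound (3): internal monologue — inside Greta's mind, not spoken into the scene, so meta-diegetic.
(4) is meta-diegetic: remembered music, private to Greta — Niko is oblivious because it isn't in the room.
Meta-diegetic: (1), (3), (4) — that's 3.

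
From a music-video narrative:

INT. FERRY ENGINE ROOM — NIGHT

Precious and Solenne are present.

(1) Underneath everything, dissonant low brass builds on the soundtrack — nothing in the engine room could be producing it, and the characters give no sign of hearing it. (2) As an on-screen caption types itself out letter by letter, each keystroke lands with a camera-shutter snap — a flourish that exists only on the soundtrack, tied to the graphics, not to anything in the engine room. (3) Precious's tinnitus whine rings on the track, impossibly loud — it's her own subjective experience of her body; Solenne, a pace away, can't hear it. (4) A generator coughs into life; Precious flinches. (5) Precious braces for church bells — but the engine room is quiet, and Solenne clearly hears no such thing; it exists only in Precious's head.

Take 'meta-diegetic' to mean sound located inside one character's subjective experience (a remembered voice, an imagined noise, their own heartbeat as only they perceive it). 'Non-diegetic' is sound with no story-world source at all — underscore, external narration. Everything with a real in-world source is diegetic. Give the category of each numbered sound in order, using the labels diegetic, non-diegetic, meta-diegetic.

Sound (1): it has no source in the story world and no character can hear it — it's underscore, so non-diegetic.
Sound (2): sound married to a title/caption — outside the diegesis by definition, so non-diegetic.
(3) it's Precious's internal bodily sensation rendered as sound; only Precious 'hears' it → meta-diegetic.
(4) is diegetic: a generator is a real object/event in the scene's world.
Sound (5): Precious alone 'hears' it — an imagined sound, not present in the space, so meta-diegetic.

non-diegetic, non-diegetic, meta-diegetic, diegetic, meta-diegetic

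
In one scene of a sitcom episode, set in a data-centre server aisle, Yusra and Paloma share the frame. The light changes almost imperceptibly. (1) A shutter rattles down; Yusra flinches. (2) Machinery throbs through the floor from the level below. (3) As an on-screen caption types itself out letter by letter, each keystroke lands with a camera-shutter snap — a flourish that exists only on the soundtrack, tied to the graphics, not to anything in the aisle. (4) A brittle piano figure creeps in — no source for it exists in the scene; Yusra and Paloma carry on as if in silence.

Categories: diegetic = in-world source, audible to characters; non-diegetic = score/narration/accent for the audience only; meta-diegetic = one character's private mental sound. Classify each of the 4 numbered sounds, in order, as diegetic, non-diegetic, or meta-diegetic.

diegetic, diegetic, non-diegetic, non-diegetic

Sound (1): a shutter is a real object/event in the scene's world, so diegetic.
Sound (2): ambient/room sound belonging to the story's physical space, so diegetic.
(3) is non-diegetic: the caption isn't part of the story world, so neither is the sound tied to it.
(4) is non-diegetic: nothing in the aisle produces it and the characters don't hear it — pure soundtrack.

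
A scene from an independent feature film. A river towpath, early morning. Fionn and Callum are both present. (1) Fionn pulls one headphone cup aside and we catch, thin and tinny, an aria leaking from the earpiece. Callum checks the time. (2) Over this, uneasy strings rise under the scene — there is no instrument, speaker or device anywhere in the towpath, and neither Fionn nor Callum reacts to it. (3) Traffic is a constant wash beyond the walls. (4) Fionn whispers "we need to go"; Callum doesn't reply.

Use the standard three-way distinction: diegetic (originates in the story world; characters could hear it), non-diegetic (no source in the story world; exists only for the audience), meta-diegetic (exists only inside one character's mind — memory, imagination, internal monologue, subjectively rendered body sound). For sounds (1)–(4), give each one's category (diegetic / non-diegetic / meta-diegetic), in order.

diegetic, non-diegetic, diegetic, diegetic

(1) is diegetic: the headphones are an on-screen source.
(2) is non-diegetic: nothing in the towpath produces it and the characters don't hear it — pure soundtrack.
(3) traffic is part of the location's real environment → diegetic.
(4) is diegetic: spoken by a character present in the story world.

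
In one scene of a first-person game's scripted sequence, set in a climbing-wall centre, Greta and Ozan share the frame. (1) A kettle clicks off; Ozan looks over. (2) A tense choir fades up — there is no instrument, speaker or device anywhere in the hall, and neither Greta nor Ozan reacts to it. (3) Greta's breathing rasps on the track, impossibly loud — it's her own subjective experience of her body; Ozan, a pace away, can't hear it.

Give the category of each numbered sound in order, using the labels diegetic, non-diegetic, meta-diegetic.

Sound (1): an in-world source (a kettle); characters could hear it, so diegetic.
(2) is non-diegetic: it has no source in the story world and no character can hear it — it's underscore.
Sound (3): a subjective body sound — Greta's private perception, inaudible to Ozan, so meta-diegetic.

diegetic, non-diegetic, meta-diegetic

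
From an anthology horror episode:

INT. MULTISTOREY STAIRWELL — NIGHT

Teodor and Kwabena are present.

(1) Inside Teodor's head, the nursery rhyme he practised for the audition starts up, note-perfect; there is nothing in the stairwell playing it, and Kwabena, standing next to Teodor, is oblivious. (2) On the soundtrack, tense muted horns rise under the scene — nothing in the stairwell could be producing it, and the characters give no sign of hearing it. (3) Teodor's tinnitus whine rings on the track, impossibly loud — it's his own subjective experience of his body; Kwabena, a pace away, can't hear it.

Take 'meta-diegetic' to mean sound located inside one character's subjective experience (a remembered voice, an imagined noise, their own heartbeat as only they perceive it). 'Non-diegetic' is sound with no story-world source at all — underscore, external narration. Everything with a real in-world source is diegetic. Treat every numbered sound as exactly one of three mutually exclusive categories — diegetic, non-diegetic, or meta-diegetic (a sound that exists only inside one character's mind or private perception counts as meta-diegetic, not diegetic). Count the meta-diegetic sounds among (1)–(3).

(1) is meta-diegetic: it lives in Teodor's subjectivity, not in the stairwell.
(2) is non-diegetic: it has no source in the story world and no character can hear it — it's underscore.
(3) point-of-audition from inside Teodor's body; not a sound in the room → meta-diegetic.
So 2 of the 3 are meta-diegetic: (1), (3).

2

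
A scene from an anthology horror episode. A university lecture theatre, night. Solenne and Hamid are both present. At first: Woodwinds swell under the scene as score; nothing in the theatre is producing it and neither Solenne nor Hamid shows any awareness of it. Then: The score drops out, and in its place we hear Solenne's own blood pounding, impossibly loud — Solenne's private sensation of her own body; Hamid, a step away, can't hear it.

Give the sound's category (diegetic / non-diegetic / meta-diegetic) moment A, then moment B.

non-diegetic, meta-diegetic

Moment A: underscore with no in-world source, inaudible to the characters → non-diegetic.
Moment B: the body sound is Solenne's subjective perception alone — Hamid can't hear it → meta-diegetic.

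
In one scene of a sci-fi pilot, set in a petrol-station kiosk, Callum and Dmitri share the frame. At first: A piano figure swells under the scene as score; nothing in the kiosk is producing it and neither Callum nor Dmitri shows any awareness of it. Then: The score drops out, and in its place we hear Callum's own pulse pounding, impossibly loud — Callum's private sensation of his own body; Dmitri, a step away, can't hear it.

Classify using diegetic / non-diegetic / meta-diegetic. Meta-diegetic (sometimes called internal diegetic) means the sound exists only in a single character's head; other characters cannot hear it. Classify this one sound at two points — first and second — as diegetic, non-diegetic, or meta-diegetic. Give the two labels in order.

First: underscore with no in-world source, inaudible to the characters → non-diegetic.
Second: the body sound is Callum's subjective perception alone — Dmitri can't hear it → meta-diegetic.

non-diegetic, meta-diegetic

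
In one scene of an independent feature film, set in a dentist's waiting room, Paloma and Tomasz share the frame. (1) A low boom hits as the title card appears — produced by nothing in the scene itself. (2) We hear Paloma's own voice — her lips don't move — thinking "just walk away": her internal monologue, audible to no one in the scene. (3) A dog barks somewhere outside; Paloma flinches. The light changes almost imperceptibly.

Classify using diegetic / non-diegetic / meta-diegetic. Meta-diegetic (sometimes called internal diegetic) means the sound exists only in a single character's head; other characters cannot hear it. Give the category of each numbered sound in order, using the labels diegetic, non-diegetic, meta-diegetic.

non-diegetic, meta-diegetic, diegetic

Sound (1): it's a sound-design accent with no in-world source; no one in the scene can hear it, so non-diegetic.
(2) it's Paloma's unspoken thought, heard only by the audience via her subjectivity → meta-diegetic.
(3) is diegetic: an in-world source (a dog); characters could hear it.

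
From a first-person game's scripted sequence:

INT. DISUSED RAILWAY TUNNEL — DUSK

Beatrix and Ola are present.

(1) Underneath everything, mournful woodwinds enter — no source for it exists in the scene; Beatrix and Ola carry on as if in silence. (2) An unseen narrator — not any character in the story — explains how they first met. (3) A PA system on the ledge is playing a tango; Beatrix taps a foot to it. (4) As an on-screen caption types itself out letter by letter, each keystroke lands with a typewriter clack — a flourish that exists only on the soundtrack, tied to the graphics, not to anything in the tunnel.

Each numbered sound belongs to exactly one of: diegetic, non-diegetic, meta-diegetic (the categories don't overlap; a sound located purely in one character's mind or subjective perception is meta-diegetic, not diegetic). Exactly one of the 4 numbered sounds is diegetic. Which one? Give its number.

(1) is non-diegetic: nothing in the tunnel produces it and the characters don't hear it — pure soundtrack.
Sound (2): commentary laid over the scene from outside the fiction, so non-diegetic.
(3) the music comes from an on-screen device that Beatrix responds to → diegetic.
(4) it accompanies on-screen graphics, not anything inside the story world → non-diegetic.
Only (3) is diegetic.

3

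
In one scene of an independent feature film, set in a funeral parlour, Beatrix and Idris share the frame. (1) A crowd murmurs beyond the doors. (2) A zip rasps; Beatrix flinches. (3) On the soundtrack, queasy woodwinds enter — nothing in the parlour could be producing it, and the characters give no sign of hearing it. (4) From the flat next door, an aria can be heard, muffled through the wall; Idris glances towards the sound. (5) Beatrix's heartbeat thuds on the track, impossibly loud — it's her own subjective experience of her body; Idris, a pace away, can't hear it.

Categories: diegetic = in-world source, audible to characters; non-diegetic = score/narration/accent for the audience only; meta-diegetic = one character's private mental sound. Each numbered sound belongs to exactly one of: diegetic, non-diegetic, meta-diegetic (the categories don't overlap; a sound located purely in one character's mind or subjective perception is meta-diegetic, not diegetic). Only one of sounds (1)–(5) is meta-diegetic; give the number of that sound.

5

Sound (1): ambient/room sound belonging to the story's physical space, so diegetic.
Sound (2): an in-world source (a zip); characters could hear it, so diegetic.
Sound (3): nothing in the parlour produces it and the characters don't hear it — pure soundtrack, so non-diegetic.
Sound (4): off-screen diegetic: the source is out of frame but still in the story's space, so diegetic.
(5) it's Beatrix's internal bodily sensation rendered as sound; only Beatrix 'hears' it → meta-diegetic.
Only (5) is meta-diegetic.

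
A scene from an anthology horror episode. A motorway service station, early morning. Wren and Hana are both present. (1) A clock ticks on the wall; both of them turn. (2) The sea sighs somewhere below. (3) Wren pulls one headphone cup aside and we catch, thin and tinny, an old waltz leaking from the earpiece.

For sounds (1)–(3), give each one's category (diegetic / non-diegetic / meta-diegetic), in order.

Sound (1): the sound comes from a clock physically present in the location, so diegetic.
(2) ambient/room sound belonging to the story's physical space → diegetic.
(3) the earpiece is a real device on Wren's head — source music → diegetic.

diegetic, diegetic, diegetic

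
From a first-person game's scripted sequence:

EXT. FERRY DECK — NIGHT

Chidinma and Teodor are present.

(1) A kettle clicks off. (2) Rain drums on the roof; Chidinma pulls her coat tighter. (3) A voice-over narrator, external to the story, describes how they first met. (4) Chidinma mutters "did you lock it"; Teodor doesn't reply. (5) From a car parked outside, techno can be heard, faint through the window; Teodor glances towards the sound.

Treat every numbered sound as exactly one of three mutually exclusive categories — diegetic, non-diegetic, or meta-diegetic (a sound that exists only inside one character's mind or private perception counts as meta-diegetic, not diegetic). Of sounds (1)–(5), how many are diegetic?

(1) is diegetic: a kettle is a real object/event in the scene's world.
(2) is diegetic: it's the actual ambient sound of the location.
(3) is non-diegetic: the narrator exists outside the story world, addressing only the audience.
Sound (4): on-screen dialogue — Chidinma speaks and Teodor is there to hear, so diegetic.
(5) is diegetic: off-screen diegetic: the source is out of frame but still in the story's space.
Diegetic: (1), (2), (4), (5) — that's 4.

4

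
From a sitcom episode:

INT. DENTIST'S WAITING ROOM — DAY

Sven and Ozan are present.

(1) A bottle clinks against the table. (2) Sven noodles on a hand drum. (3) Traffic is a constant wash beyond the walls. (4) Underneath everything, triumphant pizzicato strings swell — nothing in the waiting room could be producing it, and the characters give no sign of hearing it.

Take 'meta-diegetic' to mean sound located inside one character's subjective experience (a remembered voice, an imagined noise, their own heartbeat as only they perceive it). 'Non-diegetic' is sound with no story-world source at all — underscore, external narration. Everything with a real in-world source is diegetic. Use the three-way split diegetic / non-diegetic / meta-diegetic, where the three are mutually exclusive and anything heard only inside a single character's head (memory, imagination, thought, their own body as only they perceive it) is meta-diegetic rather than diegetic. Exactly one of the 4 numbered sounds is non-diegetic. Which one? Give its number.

4

(1) is diegetic: an in-world source (a bottle); characters could hear it.
(2) the instrument and the performer are both in the scene → diegetic.
Sound (3): ambient/room sound belonging to the story's physical space, so diegetic.
Sound (4): score with no on-screen or off-screen source; it exists for the audience alone, so non-diegetic.
Only (4) is non-diegetic.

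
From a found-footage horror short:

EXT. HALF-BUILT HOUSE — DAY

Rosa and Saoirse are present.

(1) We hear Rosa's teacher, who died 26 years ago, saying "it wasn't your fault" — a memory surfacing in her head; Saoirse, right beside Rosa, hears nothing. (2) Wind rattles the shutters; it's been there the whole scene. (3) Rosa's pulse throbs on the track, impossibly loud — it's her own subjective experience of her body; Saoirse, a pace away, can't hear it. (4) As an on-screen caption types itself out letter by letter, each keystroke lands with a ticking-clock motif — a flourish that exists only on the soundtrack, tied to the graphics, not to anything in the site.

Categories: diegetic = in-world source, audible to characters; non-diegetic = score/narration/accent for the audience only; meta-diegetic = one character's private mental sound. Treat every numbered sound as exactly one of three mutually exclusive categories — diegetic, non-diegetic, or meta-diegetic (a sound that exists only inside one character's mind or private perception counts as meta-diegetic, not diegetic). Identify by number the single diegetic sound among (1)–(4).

2

(1) is meta-diegetic: a remembered line, private to Rosa — not present in the room, not audible to Saoirse.
Sound (2): ambient/room sound belonging to the story's physical space, so diegetic.
Sound (3): point-of-audition from inside Rosa's body; not a sound in the room, so meta-diegetic.
(4) is non-diegetic: the caption isn't part of the story world, so neither is the sound tied to it.
Only (2) is diegetic.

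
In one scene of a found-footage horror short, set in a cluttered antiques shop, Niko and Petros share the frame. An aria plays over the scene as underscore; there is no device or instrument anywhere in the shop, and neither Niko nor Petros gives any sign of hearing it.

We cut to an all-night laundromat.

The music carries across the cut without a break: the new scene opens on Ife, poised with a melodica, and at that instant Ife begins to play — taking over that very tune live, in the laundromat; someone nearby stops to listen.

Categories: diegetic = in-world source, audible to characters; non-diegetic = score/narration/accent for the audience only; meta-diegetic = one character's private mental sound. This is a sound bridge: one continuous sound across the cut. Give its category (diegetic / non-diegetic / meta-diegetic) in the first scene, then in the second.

non-diegetic, diegetic

Scene one: there's no in-world source anywhere and no character hears it — underscore for the audience only → non-diegetic.
Scene two: from the moment Ife starts playing, the tune is being performed on a melodica inside the story world and another character hears it → diegetic.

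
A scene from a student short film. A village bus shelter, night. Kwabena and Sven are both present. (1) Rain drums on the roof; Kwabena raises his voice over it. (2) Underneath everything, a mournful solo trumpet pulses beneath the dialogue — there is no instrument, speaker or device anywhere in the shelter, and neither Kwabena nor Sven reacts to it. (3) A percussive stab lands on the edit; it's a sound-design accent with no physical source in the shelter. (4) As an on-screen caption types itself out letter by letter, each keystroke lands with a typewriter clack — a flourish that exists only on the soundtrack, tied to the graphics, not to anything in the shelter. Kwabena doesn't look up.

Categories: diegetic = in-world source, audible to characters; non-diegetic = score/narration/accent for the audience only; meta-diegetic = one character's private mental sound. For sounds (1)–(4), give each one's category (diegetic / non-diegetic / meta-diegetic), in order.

(1) it's the actual ambient sound of the location → diegetic.
(2) is non-diegetic: it has no source in the story world and no character can hear it — it's underscore.
Sound (3): nothing in the scene produces it; it's an accent added for the audience, so non-diegetic.
Sound (4): sound married to a title/caption — outside the diegesis by definition, so non-diegetic.

diegetic, non-diegetic, non-diegetic, non-diegetic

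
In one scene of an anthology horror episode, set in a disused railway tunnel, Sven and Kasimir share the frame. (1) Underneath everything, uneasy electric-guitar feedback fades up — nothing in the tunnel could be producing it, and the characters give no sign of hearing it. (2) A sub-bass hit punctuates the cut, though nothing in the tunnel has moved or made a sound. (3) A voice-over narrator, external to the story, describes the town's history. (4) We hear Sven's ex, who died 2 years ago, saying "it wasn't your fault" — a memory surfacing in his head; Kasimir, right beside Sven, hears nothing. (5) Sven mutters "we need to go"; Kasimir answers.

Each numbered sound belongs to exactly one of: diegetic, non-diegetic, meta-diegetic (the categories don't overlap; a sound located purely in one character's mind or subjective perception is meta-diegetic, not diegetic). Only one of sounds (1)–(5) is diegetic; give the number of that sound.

(1) is non-diegetic: nothing in the tunnel produces it and the characters don't hear it — pure soundtrack.
(2) an editorial stinger — it belongs to the cut, not the story world → non-diegetic.
Sound (3): the narrator exists outside the story world, addressing only the audience, so non-diegetic.
Sound (4): it's Sven's recollection rendered as sound; the other character can't hear it, so meta-diegetic.
(5) on-screen dialogue — Sven speaks and Kasimir is there to hear → diegetic.
Only (5) is diegetic.

5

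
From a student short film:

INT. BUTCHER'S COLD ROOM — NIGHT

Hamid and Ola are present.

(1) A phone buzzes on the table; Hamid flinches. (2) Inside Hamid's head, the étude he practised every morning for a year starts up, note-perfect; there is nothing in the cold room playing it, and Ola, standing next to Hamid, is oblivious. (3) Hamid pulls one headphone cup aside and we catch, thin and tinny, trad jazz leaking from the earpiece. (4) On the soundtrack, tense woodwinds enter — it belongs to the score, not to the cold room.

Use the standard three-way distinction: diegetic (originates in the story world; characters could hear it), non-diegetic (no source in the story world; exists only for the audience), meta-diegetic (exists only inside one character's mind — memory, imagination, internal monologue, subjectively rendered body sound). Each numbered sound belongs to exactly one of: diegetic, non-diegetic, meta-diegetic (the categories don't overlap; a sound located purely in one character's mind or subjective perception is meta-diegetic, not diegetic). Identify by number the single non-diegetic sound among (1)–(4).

4

(1) the sound comes from a phone physically present in the location → diegetic.
Sound (2): it lives in Hamid's subjectivity, not in the cold room, so meta-diegetic.
Sound (3): the headphones are an on-screen source, so diegetic.
(4) is non-diegetic: nothing in the cold room produces it and the characters don't hear it — pure soundtrack.
Only (4) is non-diegetic.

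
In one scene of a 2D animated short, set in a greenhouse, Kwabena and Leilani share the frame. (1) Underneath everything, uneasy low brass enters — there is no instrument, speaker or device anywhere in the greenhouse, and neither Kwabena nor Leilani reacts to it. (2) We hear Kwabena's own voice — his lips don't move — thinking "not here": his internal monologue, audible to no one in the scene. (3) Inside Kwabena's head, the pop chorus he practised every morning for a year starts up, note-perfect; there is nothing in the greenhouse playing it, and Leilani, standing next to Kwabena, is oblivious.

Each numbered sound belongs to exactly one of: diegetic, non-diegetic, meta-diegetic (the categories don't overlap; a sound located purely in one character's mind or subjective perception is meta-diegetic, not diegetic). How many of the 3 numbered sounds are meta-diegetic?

Sound (1): nothing in the greenhouse produces it and the characters don't hear it — pure soundtrack, so non-diegetic.
(2) is meta-diegetic: internal monologue — inside Kwabena's mind, not spoken into the scene.
(3) the music is a memory playing inside Kwabena's mind alone; no real-world source, Leilani can't hear it → meta-diegetic.
So 2 of the 3 are meta-diegetic: (2), (3).

2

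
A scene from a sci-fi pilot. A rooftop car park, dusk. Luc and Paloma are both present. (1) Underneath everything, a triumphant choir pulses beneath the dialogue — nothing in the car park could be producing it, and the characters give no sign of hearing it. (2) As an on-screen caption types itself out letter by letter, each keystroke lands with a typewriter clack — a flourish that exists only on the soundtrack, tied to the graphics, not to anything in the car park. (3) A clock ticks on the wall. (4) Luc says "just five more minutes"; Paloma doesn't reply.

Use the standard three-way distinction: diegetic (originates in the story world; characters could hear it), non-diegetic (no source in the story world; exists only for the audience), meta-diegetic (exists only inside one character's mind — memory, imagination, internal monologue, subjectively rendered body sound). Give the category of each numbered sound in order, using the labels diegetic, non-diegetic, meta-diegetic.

(1) nothing in the car park produces it and the characters don't hear it — pure soundtrack → non-diegetic.
(2) is non-diegetic: it accompanies on-screen graphics, not anything inside the story world.
Sound (3): the sound comes from a clock physically present in the location, so diegetic.
Sound (4): Luc is a character speaking aloud in the scene, so diegetic.

non-diegetic, non-diegetic, diegetic, diegetic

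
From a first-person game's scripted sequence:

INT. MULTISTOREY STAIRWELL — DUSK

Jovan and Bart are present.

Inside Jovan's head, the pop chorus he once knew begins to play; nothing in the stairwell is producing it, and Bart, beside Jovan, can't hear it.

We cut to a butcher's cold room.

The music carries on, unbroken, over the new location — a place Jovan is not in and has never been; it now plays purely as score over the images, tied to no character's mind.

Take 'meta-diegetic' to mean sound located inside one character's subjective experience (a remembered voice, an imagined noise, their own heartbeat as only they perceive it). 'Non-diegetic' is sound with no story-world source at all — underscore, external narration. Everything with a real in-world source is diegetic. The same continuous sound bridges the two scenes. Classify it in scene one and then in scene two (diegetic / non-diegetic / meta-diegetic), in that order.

Scene one: the music exists only inside Jovan's mind; Bart can't hear it → meta-diegetic.
Scene two: it's detached from Jovan entirely and plays over unrelated images with no in-world source — conventional underscore → non-diegetic.

meta-diegetic, non-diegetic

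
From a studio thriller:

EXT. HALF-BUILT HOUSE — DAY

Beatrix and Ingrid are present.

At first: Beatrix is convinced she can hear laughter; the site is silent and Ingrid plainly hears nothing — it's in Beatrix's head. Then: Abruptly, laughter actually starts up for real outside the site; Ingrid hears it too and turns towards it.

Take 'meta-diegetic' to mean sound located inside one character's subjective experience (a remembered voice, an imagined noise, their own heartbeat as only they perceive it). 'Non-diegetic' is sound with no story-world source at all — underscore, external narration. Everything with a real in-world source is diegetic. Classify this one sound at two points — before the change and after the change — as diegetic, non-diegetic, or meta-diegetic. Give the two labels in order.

meta-diegetic, diegetic

Before the change: only Beatrix 'hears' it — imagined, in her mind → meta-diegetic.
After the change: now there's a real external source and Ingrid hears it too — in the story world → diegetic.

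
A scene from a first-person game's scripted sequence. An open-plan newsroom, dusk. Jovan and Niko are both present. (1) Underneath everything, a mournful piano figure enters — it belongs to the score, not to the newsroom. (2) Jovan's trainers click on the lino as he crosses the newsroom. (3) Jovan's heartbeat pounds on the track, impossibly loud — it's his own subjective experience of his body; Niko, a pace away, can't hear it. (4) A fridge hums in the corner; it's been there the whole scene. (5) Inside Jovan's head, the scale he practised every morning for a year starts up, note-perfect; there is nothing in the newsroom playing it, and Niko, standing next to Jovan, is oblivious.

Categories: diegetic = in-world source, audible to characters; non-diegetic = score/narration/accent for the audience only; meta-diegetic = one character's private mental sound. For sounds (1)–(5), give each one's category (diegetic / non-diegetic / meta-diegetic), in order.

non-diegetic, diegetic, meta-diegetic, diegetic, meta-diegetic

(1) is non-diegetic: score with no on-screen or off-screen source; it exists for the audience alone.
(2) it's the physical sound of Jovan moving in the space → diegetic.
Sound (3): it's Jovan's internal bodily sensation rendered as sound; only Jovan 'hears' it, so meta-diegetic.
(4) is diegetic: it's the actual ambient sound of the location.
Sound (5): remembered music, private to Jovan — Niko is oblivious because it isn't in the room, so meta-diegetic.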